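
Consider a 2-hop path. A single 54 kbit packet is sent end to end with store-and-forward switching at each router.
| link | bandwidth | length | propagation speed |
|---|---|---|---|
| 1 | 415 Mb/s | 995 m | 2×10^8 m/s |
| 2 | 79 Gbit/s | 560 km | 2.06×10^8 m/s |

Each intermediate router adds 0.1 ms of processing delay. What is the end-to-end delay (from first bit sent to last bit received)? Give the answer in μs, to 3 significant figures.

L = 54000 bits.
Transmission delays (L/R per hop): 130.12, 0.683544 μs; sum = 130.804 μs.
Propagation delays (d/s per hop): 4.975, 2718.45 μs; sum = 2723.42 μs.
Processing at 1 router(s): 1 × 0.1 ms = 100 μs.
End-to-end = 2950 μs.

2950 μs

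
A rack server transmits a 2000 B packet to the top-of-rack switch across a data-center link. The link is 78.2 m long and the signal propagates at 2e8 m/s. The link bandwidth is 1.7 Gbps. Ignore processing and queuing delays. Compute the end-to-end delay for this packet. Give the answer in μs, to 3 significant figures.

9.80 μs

L = 2000 × 8 = 16000 bits.
Transmission delay = L/R = 16000 / 1700000000 = 9.41176 μs.
Propagation delay = d/s = 78.2 m / 200000000 m/s = 0.391 μs.
Total = 9.80 μs.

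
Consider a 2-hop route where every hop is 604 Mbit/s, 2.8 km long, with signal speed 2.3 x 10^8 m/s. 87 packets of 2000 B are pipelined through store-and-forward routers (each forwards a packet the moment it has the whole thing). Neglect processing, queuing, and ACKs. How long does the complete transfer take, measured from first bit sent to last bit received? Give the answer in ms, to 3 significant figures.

Per-hop transmission t_tx = L/R = 16000/604000000 = 0.0264901 ms.
Per-hop propagation t_prop = 2800/2.3e+08 = 0.0121739 ms.
Pipeline fill: first packet needs 2·t_tx to clear all hops; remaining 86 packets each add one t_tx.
Total = (2+87-1)·t_tx + 2·t_prop = 88·0.0264901 + 2·0.0121739 = 2.36 ms.

2.36 ms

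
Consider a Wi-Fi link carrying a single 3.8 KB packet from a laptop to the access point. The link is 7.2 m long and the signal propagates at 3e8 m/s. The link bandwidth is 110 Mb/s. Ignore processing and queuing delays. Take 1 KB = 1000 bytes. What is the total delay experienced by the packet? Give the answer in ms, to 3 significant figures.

0.276 ms

L = 30400 bits.
Transmission delay = L/R = 30400 / 110000000 = 0.276364 ms.
Propagation delay = d/s = 7.2 m / 300000000 m/s = 2.4e-05 ms.
Total = 0.276 ms.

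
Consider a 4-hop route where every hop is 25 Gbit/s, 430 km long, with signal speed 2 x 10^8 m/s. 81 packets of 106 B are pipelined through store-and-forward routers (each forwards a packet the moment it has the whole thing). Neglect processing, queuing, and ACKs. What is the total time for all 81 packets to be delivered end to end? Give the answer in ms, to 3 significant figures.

Per-hop transmission t_tx = L/R = 848/25000000000 = 3.392e-05 ms.
Per-hop propagation t_prop = 430000/200000000 = 2.15 ms.
Pipeline fill: first packet needs 4·t_tx to clear all hops; remaining 80 packets each add one t_tx.
Total = (4+81-1)·t_tx + 4·t_prop = 84·3.392e-05 + 4·2.15 = 8.60 ms.

8.60 ms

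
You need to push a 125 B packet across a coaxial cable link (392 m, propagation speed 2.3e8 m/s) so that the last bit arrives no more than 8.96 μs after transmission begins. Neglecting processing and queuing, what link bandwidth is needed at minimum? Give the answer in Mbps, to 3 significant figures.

138 Mbps

L = 1000 bits.
Propagation delay = 392 / 2.3e+08 = 1.70435 μs.
Transmission budget = 8.96 − 1.70435 = 7.25565 μs.
R ≥ L / t_tx = 1000 bits / 7.25565e-06 s = 138 Mbps.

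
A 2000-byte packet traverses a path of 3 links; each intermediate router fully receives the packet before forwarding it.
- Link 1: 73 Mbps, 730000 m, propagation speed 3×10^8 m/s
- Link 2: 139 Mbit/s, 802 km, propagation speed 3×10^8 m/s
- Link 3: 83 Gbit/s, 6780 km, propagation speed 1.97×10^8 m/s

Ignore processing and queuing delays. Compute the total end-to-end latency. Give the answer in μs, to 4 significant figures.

39860 μs

L = 2000 × 8 = 16000 bits.
Transmission delays (L/R per hop): 219.178, 115.108, 0.192771 μs; sum = 334.479 μs.
Propagation delays (d/s per hop): 2433.33, 2673.33, 34416.2 μs; sum = 39522.9 μs.
End-to-end = 39860 μs.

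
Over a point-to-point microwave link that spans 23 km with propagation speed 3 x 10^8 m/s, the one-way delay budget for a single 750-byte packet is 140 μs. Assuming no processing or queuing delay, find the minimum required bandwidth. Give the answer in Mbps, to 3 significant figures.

94.7 Mbps

L = 6000 bits.
Propagation delay = 23000 / 300000000 = 76.6667 μs.
Transmission budget = 140 − 76.6667 = 63.3333 μs.
R ≥ L / t_tx = 6000 bits / 6.33333e-05 s = 94.7 Mbps.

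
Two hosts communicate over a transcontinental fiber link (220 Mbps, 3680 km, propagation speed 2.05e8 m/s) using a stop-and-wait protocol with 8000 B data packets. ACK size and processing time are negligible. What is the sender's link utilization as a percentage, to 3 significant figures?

0.804 %

t_tx = L/R = 64000/220000000 = 0.000290909 s.
t_prop = 3680000/2.05e+08 = 0.0179512 s; RTT = 0.0359024 s.
Cycle = t_tx + RTT = 0.0361933 s.
Utilization = t_tx / cycle = 0.000290909/0.0361933 = 0.804 %.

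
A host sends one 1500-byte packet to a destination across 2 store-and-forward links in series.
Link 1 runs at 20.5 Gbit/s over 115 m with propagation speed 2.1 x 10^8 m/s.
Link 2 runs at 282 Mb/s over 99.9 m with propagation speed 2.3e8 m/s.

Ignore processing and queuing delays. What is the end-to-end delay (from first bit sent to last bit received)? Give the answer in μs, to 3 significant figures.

44.1 μs

L = 1500 × 8 = 12000 bits.
Transmission delays (L/R per hop): 0.585366, 42.5532 μs; sum = 43.1386 μs.
Propagation delays (d/s per hop): 0.547619, 0.434348 μs; sum = 0.981967 μs.
End-to-end = 44.1 μs.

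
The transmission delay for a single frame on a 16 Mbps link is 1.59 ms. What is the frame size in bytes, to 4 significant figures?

3180 bytes

L = R × t_tx = 16000000 b/s × 0.00159 s = 25440 bits.
In bytes: 25440 / 8 = 3180 bytes.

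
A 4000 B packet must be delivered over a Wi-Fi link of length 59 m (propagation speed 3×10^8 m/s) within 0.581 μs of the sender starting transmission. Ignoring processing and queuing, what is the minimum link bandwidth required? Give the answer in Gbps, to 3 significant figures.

L = 32000 bits.
Propagation delay = 59 / 300000000 = 0.196667 μs.
Transmission budget = 0.581 − 0.196667 = 0.384333 μs.
R ≥ L / t_tx = 32000 bits / 3.84333e-07 s = 83.3 Gbps.

83.3 Gbps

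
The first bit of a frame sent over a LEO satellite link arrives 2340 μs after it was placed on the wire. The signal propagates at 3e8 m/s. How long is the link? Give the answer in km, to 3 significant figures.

d = s × t_prop = 300000000 × 0.00234 = 702 km.

702 km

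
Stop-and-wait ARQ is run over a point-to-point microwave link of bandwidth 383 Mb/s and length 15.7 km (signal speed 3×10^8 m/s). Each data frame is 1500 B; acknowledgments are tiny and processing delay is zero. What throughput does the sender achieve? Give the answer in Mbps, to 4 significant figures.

88.24 Mbps

t_tx = L/R = 12000/383000000 = 3.13316e-05 s.
t_prop = 15700/300000000 = 5.23333e-05 s; RTT = 0.000104667 s.
Cycle = t_tx + RTT = 0.000135998 s.
Throughput = L / cycle = 12000 / 0.000135998 = 88.24 Mbps.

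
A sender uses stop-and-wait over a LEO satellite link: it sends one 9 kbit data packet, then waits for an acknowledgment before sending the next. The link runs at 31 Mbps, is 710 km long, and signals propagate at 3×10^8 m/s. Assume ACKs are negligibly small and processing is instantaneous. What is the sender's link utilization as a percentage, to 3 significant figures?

5.78 %

t_tx = L/R = 9000/31000000 = 0.000290323 s.
t_prop = 710000/300000000 = 0.00236667 s; RTT = 0.00473333 s.
Cycle = t_tx + RTT = 0.00502366 s.
Utilization = t_tx / cycle = 0.000290323/0.00502366 = 5.78 %.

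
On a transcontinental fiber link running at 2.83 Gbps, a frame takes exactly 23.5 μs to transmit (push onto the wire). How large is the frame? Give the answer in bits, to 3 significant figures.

L = R × t_tx = 2830000000 b/s × 2.35e-05 s = 66505 bits.

66500 bits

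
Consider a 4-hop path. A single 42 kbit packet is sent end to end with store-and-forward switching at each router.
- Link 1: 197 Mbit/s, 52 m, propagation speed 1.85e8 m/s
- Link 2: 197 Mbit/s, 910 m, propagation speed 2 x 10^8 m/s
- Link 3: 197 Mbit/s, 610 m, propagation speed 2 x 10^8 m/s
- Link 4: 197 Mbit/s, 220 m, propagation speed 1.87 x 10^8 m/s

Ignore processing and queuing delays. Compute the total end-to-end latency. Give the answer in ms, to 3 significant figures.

0.862 ms

L = 42000 bits.
Transmission delay per hop = L/R = 42000/197000000 = 0.213198 ms; 4 hops → 0.852792 ms.
Propagation delays (d/s per hop): 0.000281081, 0.00455, 0.00305, 0.00117647 ms; sum = 0.00905755 ms.
End-to-end = 0.862 ms.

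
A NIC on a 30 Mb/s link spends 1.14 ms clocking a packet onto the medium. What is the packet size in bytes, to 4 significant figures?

L = R × t_tx = 30000000 b/s × 0.00114 s = 34200 bits.
In bytes: 34200 / 8 = 4275 bytes.

4275 bytes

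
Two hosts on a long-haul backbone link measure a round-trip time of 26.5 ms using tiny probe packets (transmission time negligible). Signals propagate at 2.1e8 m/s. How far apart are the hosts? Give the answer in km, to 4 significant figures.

2783 km

One-way propagation = RTT/2 = 13.25 ms.
d = s × t = 210000000 × 0.01325 = 2783 km.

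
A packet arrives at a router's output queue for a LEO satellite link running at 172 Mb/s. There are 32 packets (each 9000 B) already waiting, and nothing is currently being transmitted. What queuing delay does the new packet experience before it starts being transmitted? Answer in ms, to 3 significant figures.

Each queued packet: L/R = 72000/172000000 = 0.418605 ms.
32 queued → 13.3953 ms.
Queuing delay = 13.4 ms.

13.4 ms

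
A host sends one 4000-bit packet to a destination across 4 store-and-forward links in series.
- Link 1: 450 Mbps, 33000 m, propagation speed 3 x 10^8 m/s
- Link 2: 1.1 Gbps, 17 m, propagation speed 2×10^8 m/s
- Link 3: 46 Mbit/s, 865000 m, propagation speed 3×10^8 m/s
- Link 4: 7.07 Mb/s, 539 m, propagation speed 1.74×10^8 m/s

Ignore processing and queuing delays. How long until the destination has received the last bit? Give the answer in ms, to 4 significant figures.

Transmission delays (L/R per hop): 0.00888889, 0.00363636, 0.0869565, 0.565771 ms; sum = 0.665253 ms.
Propagation delays (d/s per hop): 0.11, 8.5e-05, 2.88333, 0.0030977 ms; sum = 2.99652 ms.
End-to-end = 3.662 ms.

3.662 ms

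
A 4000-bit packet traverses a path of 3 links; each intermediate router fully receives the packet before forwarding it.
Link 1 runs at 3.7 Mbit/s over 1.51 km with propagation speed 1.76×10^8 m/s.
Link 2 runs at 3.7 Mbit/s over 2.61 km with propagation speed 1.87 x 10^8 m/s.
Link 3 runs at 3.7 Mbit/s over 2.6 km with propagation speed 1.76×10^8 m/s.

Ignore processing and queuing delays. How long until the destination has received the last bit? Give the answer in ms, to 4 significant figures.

Transmission delay per hop = L/R = 4000/3700000 = 1.08108 ms; 3 hops → 3.24324 ms.
Propagation delays (d/s per hop): 0.00857955, 0.0139572, 0.0147727 ms; sum = 0.0373095 ms.
End-to-end = 3.281 ms.

3.281 ms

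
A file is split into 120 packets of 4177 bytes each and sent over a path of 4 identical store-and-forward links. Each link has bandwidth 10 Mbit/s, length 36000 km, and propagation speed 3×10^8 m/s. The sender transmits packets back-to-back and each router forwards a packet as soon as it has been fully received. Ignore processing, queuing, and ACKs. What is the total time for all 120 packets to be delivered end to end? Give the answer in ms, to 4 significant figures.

Per-hop transmission t_tx = L/R = 33416/10000000 = 3.3416 ms.
Per-hop propagation t_prop = 36000000/300000000 = 120 ms.
Pipeline fill: first packet needs 4·t_tx to clear all hops; remaining 119 packets each add one t_tx.
Total = (4+120-1)·t_tx + 4·t_prop = 123·3.3416 + 4·120 = 891.0 ms.

891.0 ms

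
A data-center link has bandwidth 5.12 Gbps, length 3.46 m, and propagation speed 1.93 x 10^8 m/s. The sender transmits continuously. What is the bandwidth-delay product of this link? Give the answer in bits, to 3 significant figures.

91.8 bits

Propagation delay = 3.46 / 193000000 = 1.79275e-08 s.
BDP = R × t_prop = 5120000000 × 1.79275e-08 = 91.7886 bits.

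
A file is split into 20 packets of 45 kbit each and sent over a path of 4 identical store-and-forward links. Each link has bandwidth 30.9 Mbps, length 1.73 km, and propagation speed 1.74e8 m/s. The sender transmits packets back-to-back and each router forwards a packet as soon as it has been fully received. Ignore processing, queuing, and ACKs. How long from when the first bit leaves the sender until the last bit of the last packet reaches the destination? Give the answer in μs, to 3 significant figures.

33500 μs

Per-hop transmission t_tx = L/R = 45000/30900000 = 1456.31 μs.
Per-hop propagation t_prop = 1730/174000000 = 9.94253 μs.
Pipeline fill: first packet needs 4·t_tx to clear all hops; remaining 19 packets each add one t_tx.
Total = (4+20-1)·t_tx + 4·t_prop = 23·1456.31 + 4·9.94253 = 33500 μs.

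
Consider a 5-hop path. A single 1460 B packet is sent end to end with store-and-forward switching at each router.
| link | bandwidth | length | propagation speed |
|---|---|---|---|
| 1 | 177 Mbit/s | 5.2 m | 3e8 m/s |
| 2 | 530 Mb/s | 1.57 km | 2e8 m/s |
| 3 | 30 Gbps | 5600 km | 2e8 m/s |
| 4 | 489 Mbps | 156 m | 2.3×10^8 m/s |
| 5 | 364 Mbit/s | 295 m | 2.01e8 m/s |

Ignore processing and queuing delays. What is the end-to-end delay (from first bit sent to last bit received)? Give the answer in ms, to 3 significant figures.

28.2 ms

L = 1460 × 8 = 11680 bits.
Transmission delays (L/R per hop): 0.0659887, 0.0220377, 0.000389333, 0.0238855, 0.0320879 ms; sum = 0.144389 ms.
Propagation delays (d/s per hop): 1.73333e-05, 0.00785, 28, 0.000678261, 0.00146766 ms; sum = 28.01 ms.
End-to-end = 28.2 ms.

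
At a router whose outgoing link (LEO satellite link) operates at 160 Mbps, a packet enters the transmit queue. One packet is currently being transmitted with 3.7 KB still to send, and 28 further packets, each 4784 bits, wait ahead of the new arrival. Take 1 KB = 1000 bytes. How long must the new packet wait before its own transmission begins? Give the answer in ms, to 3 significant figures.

1.02 ms

Each queued packet: L/R = 4784/160000000 = 0.0299 ms.
28 queued → 0.8372 ms.
Plus remaining 29600 bits of current packet: 0.185 ms.
Queuing delay = 1.02 ms.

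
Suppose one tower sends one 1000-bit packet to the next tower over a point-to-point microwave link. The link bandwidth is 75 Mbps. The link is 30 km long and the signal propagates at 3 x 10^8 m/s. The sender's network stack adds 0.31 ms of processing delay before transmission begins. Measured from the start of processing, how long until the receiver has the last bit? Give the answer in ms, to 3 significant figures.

Transmission delay = L/R = 1000 / 75000000 = 0.0133333 ms.
Propagation delay = d/s = 30000 m / 300000000 m/s = 0.1 ms.
Plus processing delay 0.31 ms = 0.31 ms.
Total = 0.423 ms.

0.423 ms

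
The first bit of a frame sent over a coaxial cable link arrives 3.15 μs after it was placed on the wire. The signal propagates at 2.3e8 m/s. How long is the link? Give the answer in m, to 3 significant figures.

725 m

d = s × t_prop = 2.3e+08 × 3.15e-06 = 725 m.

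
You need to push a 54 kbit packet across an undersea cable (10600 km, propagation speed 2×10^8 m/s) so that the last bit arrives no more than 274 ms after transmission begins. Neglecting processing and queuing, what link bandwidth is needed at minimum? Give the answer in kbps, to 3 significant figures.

244 kbps

Propagation delay = 10600000 / 200000000 = 53 ms.
Transmission budget = 274 − 53 = 221 ms.
R ≥ L / t_tx = 54000 bits / 0.221 s = 244 kbps.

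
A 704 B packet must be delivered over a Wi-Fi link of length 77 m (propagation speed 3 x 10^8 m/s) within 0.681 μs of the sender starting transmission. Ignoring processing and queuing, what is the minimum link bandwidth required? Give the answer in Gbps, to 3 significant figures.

L = 5632 bits.
Propagation delay = 77 / 300000000 = 0.256667 μs.
Transmission budget = 0.681 − 0.256667 = 0.424333 μs.
R ≥ L / t_tx = 5632 bits / 4.24333e-07 s = 13.3 Gbps.

13.3 Gbps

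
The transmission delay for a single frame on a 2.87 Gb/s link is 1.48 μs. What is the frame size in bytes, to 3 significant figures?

531 bytes

L = R × t_tx = 2870000000 b/s × 1.48e-06 s = 4247.6 bits.
In bytes: 4247.6 / 8 = 531 bytes.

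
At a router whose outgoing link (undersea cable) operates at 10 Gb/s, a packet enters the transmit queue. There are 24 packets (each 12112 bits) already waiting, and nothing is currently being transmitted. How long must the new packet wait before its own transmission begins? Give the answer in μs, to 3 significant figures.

Each queued packet: L/R = 12112/10000000000 = 1.2112 μs.
24 queued → 29.0688 μs.
Queuing delay = 29.1 μs.

29.1 μs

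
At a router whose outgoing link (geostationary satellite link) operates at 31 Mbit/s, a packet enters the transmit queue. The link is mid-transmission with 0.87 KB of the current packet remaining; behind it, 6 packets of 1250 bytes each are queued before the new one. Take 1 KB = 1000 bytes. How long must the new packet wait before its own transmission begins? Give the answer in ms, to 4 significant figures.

2.160 ms

Each queued packet: L/R = 10000/31000000 = 0.322581 ms.
6 queued → 1.93548 ms.
Plus remaining 6960 bits of current packet: 0.224516 ms.
Queuing delay = 2.160 ms.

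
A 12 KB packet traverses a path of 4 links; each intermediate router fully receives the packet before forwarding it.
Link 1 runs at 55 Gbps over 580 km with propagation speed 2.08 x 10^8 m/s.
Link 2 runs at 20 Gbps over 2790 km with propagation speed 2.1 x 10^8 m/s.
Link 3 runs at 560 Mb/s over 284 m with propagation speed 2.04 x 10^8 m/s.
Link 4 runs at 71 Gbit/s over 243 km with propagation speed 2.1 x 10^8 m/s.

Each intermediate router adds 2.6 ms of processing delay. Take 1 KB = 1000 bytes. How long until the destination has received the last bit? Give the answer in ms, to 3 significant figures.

25.2 ms

L = 96000 bits.
Transmission delays (L/R per hop): 0.00174545, 0.0048, 0.171429, 0.00135211 ms; sum = 0.179326 ms.
Propagation delays (d/s per hop): 2.78846, 13.2857, 0.00139216, 1.15714 ms; sum = 17.2327 ms.
Processing at 3 router(s): 3 × 2.6 ms = 7.8 ms.
End-to-end = 25.2 ms.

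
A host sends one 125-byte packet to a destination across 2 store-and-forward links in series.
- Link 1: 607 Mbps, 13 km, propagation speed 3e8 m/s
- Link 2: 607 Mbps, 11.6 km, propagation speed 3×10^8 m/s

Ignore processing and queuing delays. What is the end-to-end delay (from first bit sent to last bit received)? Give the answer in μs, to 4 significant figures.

85.29 μs

L = 125 × 8 = 1000 bits.
Transmission delay per hop = L/R = 1000/607000000 = 1.64745 μs; 2 hops → 3.29489 μs.
Propagation delays (d/s per hop): 43.3333, 38.6667 μs; sum = 82 μs.
End-to-end = 85.29 μs.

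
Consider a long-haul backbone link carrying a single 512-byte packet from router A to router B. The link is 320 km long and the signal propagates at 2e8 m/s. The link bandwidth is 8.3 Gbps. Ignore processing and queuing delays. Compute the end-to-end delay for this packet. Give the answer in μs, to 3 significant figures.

L = 512 × 8 = 4096 bits.
Transmission delay = L/R = 4096 / 8.3e+09 = 0.493494 μs.
Propagation delay = d/s = 320000 m / 200000000 m/s = 1600 μs.
Total = 1600 μs.

1600 μs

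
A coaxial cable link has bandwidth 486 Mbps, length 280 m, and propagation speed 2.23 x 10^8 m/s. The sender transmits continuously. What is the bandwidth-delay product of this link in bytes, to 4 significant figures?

Propagation delay = 280 / 223000000 = 1.25561e-06 s.
BDP = R × t_prop = 486000000 × 1.25561e-06 = 610.224 bits.
In bytes: 610.224/8 = 76.28 bytes.

76.28 bytes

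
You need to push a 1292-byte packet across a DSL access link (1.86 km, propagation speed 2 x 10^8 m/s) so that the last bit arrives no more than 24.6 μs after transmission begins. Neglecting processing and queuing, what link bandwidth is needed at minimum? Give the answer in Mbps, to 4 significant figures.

675.6 Mbps

L = 10336 bits.
Propagation delay = 1860 / 200000000 = 9.3 μs.
Transmission budget = 24.6 − 9.3 = 15.3 μs.
R ≥ L / t_tx = 10336 bits / 1.53e-05 s = 675.6 Mbps.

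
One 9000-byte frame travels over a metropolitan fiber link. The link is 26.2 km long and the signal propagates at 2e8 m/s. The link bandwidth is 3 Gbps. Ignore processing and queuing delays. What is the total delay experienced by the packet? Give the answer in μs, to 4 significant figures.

155.0 μs

L = 9000 × 8 = 72000 bits.
Transmission delay = L/R = 72000 / 3000000000 = 24 μs.
Propagation delay = d/s = 26200 m / 200000000 m/s = 131 μs.
Total = 155.0 μs.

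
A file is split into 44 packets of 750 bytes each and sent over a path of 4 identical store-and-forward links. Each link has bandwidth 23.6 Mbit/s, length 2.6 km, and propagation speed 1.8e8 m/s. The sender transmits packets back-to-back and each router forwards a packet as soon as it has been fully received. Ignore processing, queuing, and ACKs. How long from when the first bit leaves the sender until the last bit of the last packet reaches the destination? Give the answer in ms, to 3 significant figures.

Per-hop transmission t_tx = L/R = 6000/23600000 = 0.254237 ms.
Per-hop propagation t_prop = 2600/180000000 = 0.0144444 ms.
Pipeline fill: first packet needs 4·t_tx to clear all hops; remaining 43 packets each add one t_tx.
Total = (4+44-1)·t_tx + 4·t_prop = 47·0.254237 + 4·0.0144444 = 12.0 ms.

12.0 ms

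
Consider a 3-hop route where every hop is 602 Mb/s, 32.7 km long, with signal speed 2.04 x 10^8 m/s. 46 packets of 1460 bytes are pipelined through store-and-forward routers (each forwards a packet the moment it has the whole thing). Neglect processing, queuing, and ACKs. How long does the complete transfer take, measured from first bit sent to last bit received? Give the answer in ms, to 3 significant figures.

1.41 ms

Per-hop transmission t_tx = L/R = 11680/602000000 = 0.019402 ms.
Per-hop propagation t_prop = 32700/204000000 = 0.160294 ms.
Pipeline fill: first packet needs 3·t_tx to clear all hops; remaining 45 packets each add one t_tx.
Total = (3+46-1)·t_tx + 3·t_prop = 48·0.019402 + 3·0.160294 = 1.41 ms.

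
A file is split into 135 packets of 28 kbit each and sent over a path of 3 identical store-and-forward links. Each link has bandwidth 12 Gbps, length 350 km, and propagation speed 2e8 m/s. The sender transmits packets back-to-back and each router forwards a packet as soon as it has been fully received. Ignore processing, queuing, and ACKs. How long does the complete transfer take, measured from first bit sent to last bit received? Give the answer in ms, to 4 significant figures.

Per-hop transmission t_tx = L/R = 28000/12000000000 = 0.00233333 ms.
Per-hop propagation t_prop = 350000/200000000 = 1.75 ms.
Pipeline fill: first packet needs 3·t_tx to clear all hops; remaining 134 packets each add one t_tx.
Total = (3+135-1)·t_tx + 3·t_prop = 137·0.00233333 + 3·1.75 = 5.570 ms.

5.570 ms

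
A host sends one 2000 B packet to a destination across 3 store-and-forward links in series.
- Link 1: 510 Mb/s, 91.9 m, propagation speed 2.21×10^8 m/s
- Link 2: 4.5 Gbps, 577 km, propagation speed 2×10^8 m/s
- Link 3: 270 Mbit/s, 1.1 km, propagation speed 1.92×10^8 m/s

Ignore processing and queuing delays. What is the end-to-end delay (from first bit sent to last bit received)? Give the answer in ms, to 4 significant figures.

2.985 ms

L = 2000 × 8 = 16000 bits.
Transmission delays (L/R per hop): 0.0313725, 0.00355556, 0.0592593 ms; sum = 0.0941874 ms.
Propagation delays (d/s per hop): 0.000415837, 2.885, 0.00572917 ms; sum = 2.89115 ms.
End-to-end = 2.985 ms.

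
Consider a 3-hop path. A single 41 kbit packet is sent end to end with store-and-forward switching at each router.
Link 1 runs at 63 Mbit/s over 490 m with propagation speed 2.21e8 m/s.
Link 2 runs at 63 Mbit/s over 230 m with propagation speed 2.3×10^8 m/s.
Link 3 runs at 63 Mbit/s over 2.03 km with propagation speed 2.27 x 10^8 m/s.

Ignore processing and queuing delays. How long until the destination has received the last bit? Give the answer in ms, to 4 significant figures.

1.965 ms

L = 41000 bits.
Transmission delay per hop = L/R = 41000/63000000 = 0.650794 ms; 3 hops → 1.95238 ms.
Propagation delays (d/s per hop): 0.00221719, 0.001, 0.00894273 ms; sum = 0.0121599 ms.
End-to-end = 1.965 ms.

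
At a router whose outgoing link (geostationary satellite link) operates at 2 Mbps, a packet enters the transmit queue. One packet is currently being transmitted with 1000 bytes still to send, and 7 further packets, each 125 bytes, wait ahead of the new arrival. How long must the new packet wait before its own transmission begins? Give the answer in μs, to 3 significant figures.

7500 μs

Each queued packet: L/R = 1000/2000000 = 500 μs.
7 queued → 3500 μs.
Plus remaining 8000 bits of current packet: 4000 μs.
Queuing delay = 7500 μs.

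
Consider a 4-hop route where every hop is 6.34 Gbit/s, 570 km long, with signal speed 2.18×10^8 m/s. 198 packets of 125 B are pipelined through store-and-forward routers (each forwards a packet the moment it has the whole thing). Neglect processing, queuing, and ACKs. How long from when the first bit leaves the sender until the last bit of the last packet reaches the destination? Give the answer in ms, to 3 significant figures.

Per-hop transmission t_tx = L/R = 1000/6340000000 = 0.000157729 ms.
Per-hop propagation t_prop = 570000/2.18e+08 = 2.61468 ms.
Pipeline fill: first packet needs 4·t_tx to clear all hops; remaining 197 packets each add one t_tx.
Total = (4+198-1)·t_tx + 4·t_prop = 201·0.000157729 + 4·2.61468 = 10.5 ms.

10.5 ms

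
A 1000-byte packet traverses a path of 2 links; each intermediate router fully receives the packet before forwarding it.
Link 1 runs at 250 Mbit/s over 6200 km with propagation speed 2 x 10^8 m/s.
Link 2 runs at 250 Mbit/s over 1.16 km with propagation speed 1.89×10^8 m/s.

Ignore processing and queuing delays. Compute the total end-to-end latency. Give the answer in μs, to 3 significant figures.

L = 1000 × 8 = 8000 bits.
Transmission delay per hop = L/R = 8000/250000000 = 32 μs; 2 hops → 64 μs.
Propagation delays (d/s per hop): 31000, 6.13757 μs; sum = 31006.1 μs.
End-to-end = 31100 μs.

31100 μs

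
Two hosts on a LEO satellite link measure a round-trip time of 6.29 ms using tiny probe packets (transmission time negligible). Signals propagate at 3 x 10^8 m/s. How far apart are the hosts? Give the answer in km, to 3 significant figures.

One-way propagation = RTT/2 = 3.145 ms.
d = s × t = 300000000 × 0.003145 = 944 km.

944 km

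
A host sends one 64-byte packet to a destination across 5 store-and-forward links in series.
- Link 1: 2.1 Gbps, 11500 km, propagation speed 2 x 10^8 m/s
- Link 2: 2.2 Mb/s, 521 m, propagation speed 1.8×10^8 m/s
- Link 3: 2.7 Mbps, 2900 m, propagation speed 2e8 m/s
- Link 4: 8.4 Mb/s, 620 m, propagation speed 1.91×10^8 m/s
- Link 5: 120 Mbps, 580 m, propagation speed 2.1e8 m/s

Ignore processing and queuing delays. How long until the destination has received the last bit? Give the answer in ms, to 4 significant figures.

L = 64 × 8 = 512 bits.
Transmission delays (L/R per hop): 0.00024381, 0.232727, 0.18963, 0.0609524, 0.00426667 ms; sum = 0.48782 ms.
Propagation delays (d/s per hop): 57.5, 0.00289444, 0.0145, 0.00324607, 0.0027619 ms; sum = 57.5234 ms.
End-to-end = 58.01 ms.

58.01 ms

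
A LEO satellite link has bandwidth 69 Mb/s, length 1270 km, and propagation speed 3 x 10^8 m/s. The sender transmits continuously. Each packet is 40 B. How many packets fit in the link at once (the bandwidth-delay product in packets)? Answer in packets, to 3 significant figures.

Propagation delay = 1270000 / 300000000 = 0.00423333 s.
BDP = R × t_prop = 69000000 × 0.00423333 = 292100 bits.
In packets of 320 bits: 913 packets.

913 packets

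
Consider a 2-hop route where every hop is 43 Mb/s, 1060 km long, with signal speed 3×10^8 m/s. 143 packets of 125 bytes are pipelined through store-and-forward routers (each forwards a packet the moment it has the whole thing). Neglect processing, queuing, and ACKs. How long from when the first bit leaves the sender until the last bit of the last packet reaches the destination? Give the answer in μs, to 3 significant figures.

Per-hop transmission t_tx = L/R = 1000/43000000 = 23.2558 μs.
Per-hop propagation t_prop = 1060000/300000000 = 3533.33 μs.
Pipeline fill: first packet needs 2·t_tx to clear all hops; remaining 142 packets each add one t_tx.
Total = (2+143-1)·t_tx + 2·t_prop = 144·23.2558 + 2·3533.33 = 10400 μs.

10400 μs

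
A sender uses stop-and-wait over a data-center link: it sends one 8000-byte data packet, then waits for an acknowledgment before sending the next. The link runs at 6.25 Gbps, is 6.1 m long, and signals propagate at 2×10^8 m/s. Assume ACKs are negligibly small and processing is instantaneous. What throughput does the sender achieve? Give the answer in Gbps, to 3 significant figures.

t_tx = L/R = 64000/6250000000 = 1.024e-05 s.
t_prop = 6.1/200000000 = 3.05e-08 s; RTT = 6.1e-08 s.
Cycle = t_tx + RTT = 1.0301e-05 s.
Throughput = L / cycle = 64000 / 1.0301e-05 = 6.21 Gbps.

6.21 Gbps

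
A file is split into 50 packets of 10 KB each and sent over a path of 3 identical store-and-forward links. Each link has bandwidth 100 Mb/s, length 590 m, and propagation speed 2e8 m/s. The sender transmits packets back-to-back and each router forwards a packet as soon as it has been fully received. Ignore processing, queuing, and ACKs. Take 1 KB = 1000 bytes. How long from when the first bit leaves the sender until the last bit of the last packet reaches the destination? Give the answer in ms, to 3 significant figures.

41.6 ms

Per-hop transmission t_tx = L/R = 80000/100000000 = 0.8 ms.
Per-hop propagation t_prop = 590/200000000 = 0.00295 ms.
Pipeline fill: first packet needs 3·t_tx to clear all hops; remaining 49 packets each add one t_tx.
Total = (3+50-1)·t_tx + 3·t_prop = 52·0.8 + 3·0.00295 = 41.6 ms.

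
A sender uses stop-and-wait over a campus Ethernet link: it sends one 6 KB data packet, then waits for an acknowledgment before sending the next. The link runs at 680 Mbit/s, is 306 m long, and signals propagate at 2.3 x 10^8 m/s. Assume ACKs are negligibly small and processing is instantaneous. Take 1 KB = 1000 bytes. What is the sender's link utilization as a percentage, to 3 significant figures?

96.4 %

t_tx = L/R = 48000/680000000 = 7.05882e-05 s.
t_prop = 306/2.3e+08 = 1.33043e-06 s; RTT = 2.66087e-06 s.
Cycle = t_tx + RTT = 7.32491e-05 s.
Utilization = t_tx / cycle = 7.05882e-05/7.32491e-05 = 96.4 %.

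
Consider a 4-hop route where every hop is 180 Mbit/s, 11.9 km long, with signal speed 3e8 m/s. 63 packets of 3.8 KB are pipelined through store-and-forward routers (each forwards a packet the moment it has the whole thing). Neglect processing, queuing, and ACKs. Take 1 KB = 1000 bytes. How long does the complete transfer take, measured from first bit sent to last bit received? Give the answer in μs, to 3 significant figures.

11300 μs

Per-hop transmission t_tx = L/R = 30400/180000000 = 168.889 μs.
Per-hop propagation t_prop = 11900/300000000 = 39.6667 μs.
Pipeline fill: first packet needs 4·t_tx to clear all hops; remaining 62 packets each add one t_tx.
Total = (4+63-1)·t_tx + 4·t_prop = 66·168.889 + 4·39.6667 = 11300 μs.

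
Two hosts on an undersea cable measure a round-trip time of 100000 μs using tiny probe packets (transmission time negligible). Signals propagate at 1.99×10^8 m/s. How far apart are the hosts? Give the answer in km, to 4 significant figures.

One-way propagation = RTT/2 = 50000 μs.
d = s × t = 199000000 × 0.05 = 9950 km.

9950 km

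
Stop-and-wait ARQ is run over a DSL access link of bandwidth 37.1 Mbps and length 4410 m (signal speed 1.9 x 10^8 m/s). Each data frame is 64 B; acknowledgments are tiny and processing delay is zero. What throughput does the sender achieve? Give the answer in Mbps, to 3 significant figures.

8.50 Mbps

t_tx = L/R = 512/37100000 = 1.38005e-05 s.
t_prop = 4410/190000000 = 2.32105e-05 s; RTT = 4.64211e-05 s.
Cycle = t_tx + RTT = 6.02216e-05 s.
Throughput = L / cycle = 512 / 6.02216e-05 = 8.50 Mbps.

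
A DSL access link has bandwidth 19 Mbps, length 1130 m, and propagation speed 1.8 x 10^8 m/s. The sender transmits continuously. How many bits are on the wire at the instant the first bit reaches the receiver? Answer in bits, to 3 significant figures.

119 bits

Propagation delay = 1130 / 180000000 = 6.27778e-06 s.
BDP = R × t_prop = 19000000 × 6.27778e-06 = 119.278 bits.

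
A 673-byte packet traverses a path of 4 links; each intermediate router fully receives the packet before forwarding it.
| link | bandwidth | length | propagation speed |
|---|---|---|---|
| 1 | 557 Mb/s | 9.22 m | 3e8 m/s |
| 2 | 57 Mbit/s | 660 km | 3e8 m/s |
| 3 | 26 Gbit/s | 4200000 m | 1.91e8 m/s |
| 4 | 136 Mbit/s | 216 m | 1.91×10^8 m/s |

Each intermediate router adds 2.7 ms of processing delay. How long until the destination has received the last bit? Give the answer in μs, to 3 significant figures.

L = 673 × 8 = 5384 bits.
Transmission delays (L/R per hop): 9.66607, 94.4561, 0.207077, 39.5882 μs; sum = 143.918 μs.
Propagation delays (d/s per hop): 0.0307333, 2200, 21989.5, 1.13089 μs; sum = 24190.7 μs.
Processing at 3 router(s): 3 × 2.7 ms = 8100 μs.
End-to-end = 32400 μs.

32400 μs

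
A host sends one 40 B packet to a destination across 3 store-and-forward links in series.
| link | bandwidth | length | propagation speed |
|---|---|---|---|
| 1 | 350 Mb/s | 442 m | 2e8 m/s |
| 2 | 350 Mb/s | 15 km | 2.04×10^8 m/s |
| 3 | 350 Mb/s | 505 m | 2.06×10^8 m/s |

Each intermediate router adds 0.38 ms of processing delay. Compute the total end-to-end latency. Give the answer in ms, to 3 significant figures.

L = 40 × 8 = 320 bits.
Transmission delay per hop = L/R = 320/350000000 = 0.000914286 ms; 3 hops → 0.00274286 ms.
Propagation delays (d/s per hop): 0.00221, 0.0735294, 0.00245146 ms; sum = 0.0781909 ms.
Processing at 2 router(s): 2 × 0.38 ms = 0.76 ms.
End-to-end = 0.841 ms.

0.841 ms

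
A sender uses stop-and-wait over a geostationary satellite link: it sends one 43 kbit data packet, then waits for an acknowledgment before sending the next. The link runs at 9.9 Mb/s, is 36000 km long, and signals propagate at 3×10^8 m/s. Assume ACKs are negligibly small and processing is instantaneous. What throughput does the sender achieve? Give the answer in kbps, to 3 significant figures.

176 kbps

t_tx = L/R = 43000/9900000 = 0.00434343 s.
t_prop = 36000000/300000000 = 0.12 s; RTT = 0.24 s.
Cycle = t_tx + RTT = 0.244343 s.
Throughput = L / cycle = 43000 / 0.244343 = 176 kbps.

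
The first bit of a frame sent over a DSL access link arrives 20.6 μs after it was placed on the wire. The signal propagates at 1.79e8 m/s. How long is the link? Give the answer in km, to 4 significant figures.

d = s × t_prop = 179000000 × 2.06e-05 = 3.687 km.

3.687 km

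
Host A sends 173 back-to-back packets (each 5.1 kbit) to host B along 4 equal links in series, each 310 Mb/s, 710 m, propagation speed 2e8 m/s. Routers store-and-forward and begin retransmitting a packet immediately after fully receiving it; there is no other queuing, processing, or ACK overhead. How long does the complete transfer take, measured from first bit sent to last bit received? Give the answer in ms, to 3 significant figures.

2.91 ms

Per-hop transmission t_tx = L/R = 5100/310000000 = 0.0164516 ms.
Per-hop propagation t_prop = 710/200000000 = 0.00355 ms.
Pipeline fill: first packet needs 4·t_tx to clear all hops; remaining 172 packets each add one t_tx.
Total = (4+173-1)·t_tx + 4·t_prop = 176·0.0164516 + 4·0.00355 = 2.91 ms.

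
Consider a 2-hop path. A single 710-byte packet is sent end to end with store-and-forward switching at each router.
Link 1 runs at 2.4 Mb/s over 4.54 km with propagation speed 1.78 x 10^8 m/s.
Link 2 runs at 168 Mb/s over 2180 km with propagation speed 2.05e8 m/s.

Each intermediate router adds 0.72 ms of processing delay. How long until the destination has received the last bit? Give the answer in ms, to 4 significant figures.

13.78 ms

L = 710 × 8 = 5680 bits.
Transmission delays (L/R per hop): 2.36667, 0.0338095 ms; sum = 2.40048 ms.
Propagation delays (d/s per hop): 0.0255056, 10.6341 ms; sum = 10.6597 ms.
Processing at 1 router(s): 1 × 0.72 ms = 0.72 ms.
End-to-end = 13.78 ms.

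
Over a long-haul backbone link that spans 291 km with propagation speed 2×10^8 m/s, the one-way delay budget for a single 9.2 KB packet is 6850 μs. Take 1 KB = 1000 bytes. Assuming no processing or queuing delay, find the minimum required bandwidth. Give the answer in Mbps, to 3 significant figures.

13.6 Mbps

L = 73600 bits.
Propagation delay = 291000 / 200000000 = 1455 μs.
Transmission budget = 6850 − 1455 = 5395 μs.
R ≥ L / t_tx = 73600 bits / 0.005395 s = 13.6 Mbps.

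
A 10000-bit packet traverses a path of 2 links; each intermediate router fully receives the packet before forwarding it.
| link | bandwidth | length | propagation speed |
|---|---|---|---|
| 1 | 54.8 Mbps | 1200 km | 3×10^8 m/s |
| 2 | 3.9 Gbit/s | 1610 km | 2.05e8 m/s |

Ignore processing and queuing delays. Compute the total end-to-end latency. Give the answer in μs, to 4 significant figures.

12040 μs

Transmission delays (L/R per hop): 182.482, 2.5641 μs; sum = 185.046 μs.
Propagation delays (d/s per hop): 4000, 7853.66 μs; sum = 11853.7 μs.
End-to-end = 12040 μs.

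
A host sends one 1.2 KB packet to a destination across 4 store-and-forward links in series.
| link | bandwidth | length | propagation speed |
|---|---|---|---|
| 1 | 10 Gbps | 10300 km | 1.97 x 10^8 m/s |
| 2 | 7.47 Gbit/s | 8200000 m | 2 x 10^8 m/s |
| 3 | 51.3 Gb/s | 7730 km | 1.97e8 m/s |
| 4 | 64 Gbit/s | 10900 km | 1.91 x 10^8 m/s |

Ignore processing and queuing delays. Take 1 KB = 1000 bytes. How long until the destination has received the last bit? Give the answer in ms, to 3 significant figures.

190 ms

L = 9600 bits.
Transmission delays (L/R per hop): 0.00096, 0.00128514, 0.000187135, 0.00015 ms; sum = 0.00258228 ms.
Propagation delays (d/s per hop): 52.2843, 41, 39.2386, 57.0681 ms; sum = 189.591 ms.
End-to-end = 190 ms.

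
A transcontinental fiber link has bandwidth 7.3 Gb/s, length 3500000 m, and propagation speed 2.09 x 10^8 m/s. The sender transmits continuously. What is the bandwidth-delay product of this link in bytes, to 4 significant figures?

15280000 bytes

Propagation delay = 3500000 / 209000000 = 0.0167464 s.
BDP = R × t_prop = 7300000000 × 0.0167464 = 122249000 bits.
In bytes: 122249000/8 = 15280000 bytes.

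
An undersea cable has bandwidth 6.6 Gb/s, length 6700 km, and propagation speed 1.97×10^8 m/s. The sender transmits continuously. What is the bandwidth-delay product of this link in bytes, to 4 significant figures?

28060000 bytes

Propagation delay = 6700000 / 197000000 = 0.0340102 s.
BDP = R × t_prop = 6600000000 × 0.0340102 = 224467000 bits.
In bytes: 224467000/8 = 28060000 bytes.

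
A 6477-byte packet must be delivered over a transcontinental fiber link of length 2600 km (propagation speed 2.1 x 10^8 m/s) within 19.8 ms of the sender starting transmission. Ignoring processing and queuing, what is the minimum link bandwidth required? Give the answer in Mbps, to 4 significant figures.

6.984 Mbps

L = 51816 bits.
Propagation delay = 2600000 / 210000000 = 12.381 ms.
Transmission budget = 19.8 − 12.381 = 7.41905 ms.
R ≥ L / t_tx = 51816 bits / 0.00741905 s = 6.984 Mbps.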